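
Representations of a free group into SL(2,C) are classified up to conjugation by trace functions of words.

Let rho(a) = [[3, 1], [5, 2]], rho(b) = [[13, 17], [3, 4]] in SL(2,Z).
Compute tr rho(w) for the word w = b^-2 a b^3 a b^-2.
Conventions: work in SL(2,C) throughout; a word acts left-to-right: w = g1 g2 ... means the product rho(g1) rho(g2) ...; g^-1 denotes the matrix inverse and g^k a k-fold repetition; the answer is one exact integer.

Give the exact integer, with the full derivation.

rho(b^-1) = [[4, -17], [-3, 13]]
... * rho(b^-1) = [[4, -17], [-3, 13]]  ->  [[67, -289], [-51, 220]]
... * rho(a) = [[3, 1], [5, 2]]  ->  [[-1244, -511], [947, 389]]
... * rho(b) = [[13, 17], [3, 4]]  ->  [[-17705, -23192], [13478, 17655]]
... * rho(b) = [[13, 17], [3, 4]]  ->  [[-299741, -393753], [228179, 299746]]
... * rho(b) = [[13, 17], [3, 4]]  ->  [[-5077892, -6670609], [3865565, 5078027]]
... * rho(a) = [[3, 1], [5, 2]]  ->  [[-48586721, -18419110], [36986830, 14021619]]
... * rho(b^-1) = [[4, -17], [-3, 13]]  ->  [[-139089554, 586525827], [105882463, -446495063]]
... * rho(b^-1) = [[4, -17], [-3, 13]]  ->  [[-2315935697, 9989358169], [1763015041, -7604437690]]
tr = -2315935697 + -7604437690 = -9920373387

-9920373387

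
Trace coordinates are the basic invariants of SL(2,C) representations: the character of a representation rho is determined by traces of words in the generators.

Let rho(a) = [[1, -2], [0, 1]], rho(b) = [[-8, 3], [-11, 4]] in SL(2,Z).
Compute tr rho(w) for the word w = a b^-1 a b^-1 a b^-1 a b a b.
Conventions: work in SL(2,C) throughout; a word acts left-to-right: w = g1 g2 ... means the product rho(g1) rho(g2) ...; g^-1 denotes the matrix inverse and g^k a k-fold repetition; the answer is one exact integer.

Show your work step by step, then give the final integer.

-5830378

rho(a) = [[1, -2], [0, 1]]
... * rho(b^-1) = [[4, -3], [11, -8]]  ->  [[-18, 13], [11, -8]]
... * rho(a) = [[1, -2], [0, 1]]  ->  [[-18, 49], [11, -30]]
... * rho(b^-1) = [[4, -3], [11, -8]]  ->  [[467, -338], [-286, 207]]
... * rho(a) = [[1, -2], [0, 1]]  ->  [[467, -1272], [-286, 779]]
... * rho(b^-1) = [[4, -3], [11, -8]]  ->  [[-12124, 8775], [7425, -5374]]
... * rho(a) = [[1, -2], [0, 1]]  ->  [[-12124, 33023], [7425, -20224]]
... * rho(b) = [[-8, 3], [-11, 4]]  ->  [[-266261, 95720], [163064, -58621]]
... * rho(a) = [[1, -2], [0, 1]]  ->  [[-266261, 628242], [163064, -384749]]
... * rho(b) = [[-8, 3], [-11, 4]]  ->  [[-4780574, 1714185], [2927727, -1049804]]
tr = -4780574 + -1049804 = -5830378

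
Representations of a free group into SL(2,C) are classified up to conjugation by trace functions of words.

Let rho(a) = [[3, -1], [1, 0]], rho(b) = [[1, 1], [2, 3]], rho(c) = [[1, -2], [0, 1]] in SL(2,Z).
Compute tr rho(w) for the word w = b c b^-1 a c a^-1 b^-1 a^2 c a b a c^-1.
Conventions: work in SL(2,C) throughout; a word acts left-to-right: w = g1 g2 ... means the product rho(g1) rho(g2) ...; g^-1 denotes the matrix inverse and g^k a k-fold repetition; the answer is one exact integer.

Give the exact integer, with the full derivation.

rho(b) = [[1, 1], [2, 3]]
... * rho(c) = [[1, -2], [0, 1]]  ->  [[1, -1], [2, -1]]
... * rho(b^-1) = [[3, -1], [-2, 1]]  ->  [[5, -2], [8, -3]]
... * rho(a) = [[3, -1], [1, 0]]  ->  [[13, -5], [21, -8]]
... * rho(c) = [[1, -2], [0, 1]]  ->  [[13, -31], [21, -50]]
... * rho(a^-1) = [[0, 1], [-1, 3]]  ->  [[31, -80], [50, -129]]
... * rho(b^-1) = [[3, -1], [-2, 1]]  ->  [[253, -111], [408, -179]]
... * rho(a) = [[3, -1], [1, 0]]  ->  [[648, -253], [1045, -408]]
... * rho(a) = [[3, -1], [1, 0]]  ->  [[1691, -648], [2727, -1045]]
... * rho(c) = [[1, -2], [0, 1]]  ->  [[1691, -4030], [2727, -6499]]
... * rho(a) = [[3, -1], [1, 0]]  ->  [[1043, -1691], [1682, -2727]]
... * rho(b) = [[1, 1], [2, 3]]  ->  [[-2339, -4030], [-3772, -6499]]
... * rho(a) = [[3, -1], [1, 0]]  ->  [[-11047, 2339], [-17815, 3772]]
... * rho(c^-1) = [[1, 2], [0, 1]]  ->  [[-11047, -19755], [-17815, -31858]]
tr = -11047 + -31858 = -42905

-42905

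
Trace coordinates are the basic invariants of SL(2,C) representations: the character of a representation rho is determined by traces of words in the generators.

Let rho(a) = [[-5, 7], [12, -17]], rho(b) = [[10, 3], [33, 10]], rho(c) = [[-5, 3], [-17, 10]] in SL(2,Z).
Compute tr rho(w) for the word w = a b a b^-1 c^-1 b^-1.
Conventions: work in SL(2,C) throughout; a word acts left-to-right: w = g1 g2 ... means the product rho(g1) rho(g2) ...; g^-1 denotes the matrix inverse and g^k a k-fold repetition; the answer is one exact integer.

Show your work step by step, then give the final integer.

-2271408

rho(a) = [[-5, 7], [12, -17]]
... * rho(b) = [[10, 3], [33, 10]]  ->  [[181, 55], [-441, -134]]
... * rho(a) = [[-5, 7], [12, -17]]  ->  [[-245, 332], [597, -809]]
... * rho(b^-1) = [[10, -3], [-33, 10]]  ->  [[-13406, 4055], [32667, -9881]]
... * rho(c^-1) = [[10, -3], [17, -5]]  ->  [[-65125, 19943], [158693, -48596]]
... * rho(b^-1) = [[10, -3], [-33, 10]]  ->  [[-1309369, 394805], [3190598, -962039]]
tr = -1309369 + -962039 = -2271408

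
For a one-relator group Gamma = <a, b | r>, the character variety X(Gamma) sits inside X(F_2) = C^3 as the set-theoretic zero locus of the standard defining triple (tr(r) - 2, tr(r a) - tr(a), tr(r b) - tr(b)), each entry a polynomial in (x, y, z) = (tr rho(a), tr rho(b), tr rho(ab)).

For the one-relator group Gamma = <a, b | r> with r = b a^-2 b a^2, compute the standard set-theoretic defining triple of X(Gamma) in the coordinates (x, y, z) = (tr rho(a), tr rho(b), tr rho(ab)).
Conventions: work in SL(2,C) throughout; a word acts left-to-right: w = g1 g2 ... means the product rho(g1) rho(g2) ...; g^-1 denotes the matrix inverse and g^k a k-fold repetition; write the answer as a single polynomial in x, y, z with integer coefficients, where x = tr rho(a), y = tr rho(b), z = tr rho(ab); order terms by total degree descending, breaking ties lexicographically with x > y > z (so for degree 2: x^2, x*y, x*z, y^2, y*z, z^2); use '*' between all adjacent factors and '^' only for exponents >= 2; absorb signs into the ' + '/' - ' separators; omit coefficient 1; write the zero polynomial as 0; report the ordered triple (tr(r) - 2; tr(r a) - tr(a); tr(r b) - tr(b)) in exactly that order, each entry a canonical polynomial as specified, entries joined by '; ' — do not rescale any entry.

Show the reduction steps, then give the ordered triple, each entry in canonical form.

x^3*y*z - x^4 - x^2*y^2 - x^2*z^2 + 4*x^2 + y^2 - 4; x^4*y*z - x^5 - x^3*y^2 - x^3*z^2 - x^2*y*z + 5*x^3 + x*y^2 + x*z^2 + y*z - 6*x; x^3*y^2*z - x^4*y - x^2*y^3 - x^2*y*z^2 + 4*x^2*y + y^3 - 4*y

and trace(b^2 a) = trace(b) * trace(a b) - trace(a) = y*z - x
next, trace(b^2) = trace(b) * trace(b) - trace(1) = y^2 - 2
next, trace(b a^2 b) = trace(a) * trace(b^2 a) - trace(b^2) = x*y*z - x^2 - y^2 + 2
trace(b a b a) = trace(a b) * trace(a b) - trace(1)   [split at repeated a] = z^2 - 2
and trace(b a^2 b a) = trace(a) * trace(b a b a) - trace(b a b) = x*z^2 - y*z - x
trace(b a^2 b a^-1) = trace(b a^2 b) * trace(a) - trace(b a^2 b a) = x^2*y*z - x^3 - x*y^2 - x*z^2 + y*z + 3*x
trace(b a^-2 b a^2) = trace(b a^2 b a^-1) * trace(a) - trace(b a^2 b) = x^3*y*z - x^4 - x^2*y^2 - x^2*z^2 + 4*x^2 + y^2 - 2
and trace(b a^3 b) = trace(a) * trace(b^2 a^2) - trace(b^2 a)  (reduce the a square) = x^2*y*z - x^3 - x*y^2 - y*z + 3*x
trace(b a^3 b a) = trace(a) * trace(a b a b a) - trace(a b a b)  (reduce the a square) = x^2*z^2 - x*y*z - x^2 - z^2 + 2
next, trace(a^-1 b a^3 b) = trace(b a^3 b) * trace(a) - trace(b a^3 b a)  (eliminate a^-1) = x^3*y*z - x^4 - x^2*y^2 - x^2*z^2 + 4*x^2 + z^2 - 2
trace(b a^-2 b a^3) = trace(a^-1 b a^3 b) * trace(a) - trace(a^-1 b a^3 b a)  (eliminate a^-1) = x^4*y*z - x^5 - x^3*y^2 - x^3*z^2 - x^2*y*z + 5*x^3 + x*y^2 + x*z^2 + y*z - 5*x
next, trace(a^2 b) = trace(a) * trace(b a) - trace(b) = x*z - y
trace(b a^2 b^2) = trace(b) * trace(a^2 b^2) - trace(a^2 b) = x*y^2*z - x^2*y - y^3 - x*z + 3*y
next, trace(a b a^2) = trace(a) * trace(b a^2) - trace(b a) = x^2*z - x*y - z
and trace(b a^2 b^2 a) = trace(b) * trace(a b a^2 b) - trace(a b a^2) = x*y*z^2 - x^2*z - y^2*z + z
and trace(a^-1 b a^2 b^2) = trace(b a^2 b^2) * trace(a) - trace(b a^2 b^2 a) = x^2*y^2*z - x^3*y - x*y^3 - x*y*z^2 + y^2*z + 3*x*y - z
trace(b a^-2 b a^2 b) = trace(a^-1 b a^2 b^2) * trace(a) - trace(a^-1 b a^2 b^2 a) = x^3*y^2*z - x^4*y - x^2*y^3 - x^2*y*z^2 + 4*x^2*y + y^3 - 3*y
assemble the triple (trace(r) - 2; trace(r a) - x; trace(r b) - y)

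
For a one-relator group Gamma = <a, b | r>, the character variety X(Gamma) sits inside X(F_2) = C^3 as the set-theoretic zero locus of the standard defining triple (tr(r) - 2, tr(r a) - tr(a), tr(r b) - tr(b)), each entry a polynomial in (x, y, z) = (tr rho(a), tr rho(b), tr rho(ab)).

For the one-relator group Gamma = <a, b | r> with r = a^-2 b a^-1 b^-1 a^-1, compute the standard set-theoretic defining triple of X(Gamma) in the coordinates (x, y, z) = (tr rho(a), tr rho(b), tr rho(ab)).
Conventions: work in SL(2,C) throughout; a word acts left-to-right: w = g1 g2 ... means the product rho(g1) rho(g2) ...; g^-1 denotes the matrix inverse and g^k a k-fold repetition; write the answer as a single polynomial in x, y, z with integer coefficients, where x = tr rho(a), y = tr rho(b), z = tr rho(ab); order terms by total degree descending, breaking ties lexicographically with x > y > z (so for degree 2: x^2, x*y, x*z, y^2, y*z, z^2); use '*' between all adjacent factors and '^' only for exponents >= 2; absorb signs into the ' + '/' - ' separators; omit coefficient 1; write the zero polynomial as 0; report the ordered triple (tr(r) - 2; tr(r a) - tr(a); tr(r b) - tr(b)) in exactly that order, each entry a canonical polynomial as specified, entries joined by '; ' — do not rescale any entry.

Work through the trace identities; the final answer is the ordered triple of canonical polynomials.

x^3*y*z - x^2*y^2 - x^2*z^2 - x*y*z + x^2 + y^2 + z^2 - 4; x^2*y*z - x*y^2 - x*z^2; x^3*y^2*z - x^2*y^3 - 2*x^2*y*z^2 + x*z^3 + 2*x^2*y + y^3 + y*z^2 - 2*x*z - 4*y

trace(b a^-1) = trace(b) * trace(a) - trace(b a)   [inverse elimination on a] = x*y - z
trace(a^-1 b a^-1) = trace(b a^-1) * trace(a) - trace(b)   [inverse elimination on a] = x^2*y - x*z - y
and trace(b^2) = trace(b) * trace(b) - trace(1)   [square of b] = y^2 - 2
and trace(b^2 a) = trace(b) * trace(a b) - trace(a)   [square of b] = y*z - x
and trace(b a^-1 b) = trace(b^2) * trace(a) - trace(b^2 a)   [inverse elimination on a] = x*y^2 - y*z - x
and trace(b a b a) = trace(a b) * trace(a b) - trace(1)   [split at a repeated a] = z^2 - 2
next, trace(b a^-1 b a) = trace(b a b) * trace(a) - trace(b a b a)   [inverse elimination on a] = x*y*z - x^2 - z^2 + 2
trace(a^-1 b a^-1 b) = trace(b a^-1 b) * trace(a) - trace(b a^-1 b a)   [inverse elimination on a] = x^2*y^2 - 2*x*y*z + z^2 - 2
and trace(b a^-1 b^-1 a^-1) = trace(a^-1 b a^-1) * trace(b) - trace(a^-1 b a^-1 b)   [inverse elimination on b] = x*y*z - y^2 - z^2 + 2
next, trace(a^-1 b a^-1 b^-1 a^-1) = trace(b a^-1 b^-1 a^-1) * trace(a) - trace(b a^-1 b^-1)   [inverse elimination on a] = x^2*y*z - x*y^2 - x*z^2 + x
trace(a^-2 b a^-1 b^-1 a^-1) = trace(a^-1 b a^-1 b^-1 a^-1) * trace(a) - trace(a^-1 b a^-1 b^-1)   [inverse elimination on a] = x^3*y*z - x^2*y^2 - x^2*z^2 - x*y*z + x^2 + y^2 + z^2 - 2
trace(a b^2 a) = trace(a) * trace(b^2 a) - trace(b^2) = x*y*z - x^2 - y^2 + 2
trace(a b a) = trace(a) * trace(b a) - trace(b) = x*z - y
next, trace(a b^2 a b) = trace(b) * trace(a b a b) - trace(a b a) = y*z^2 - x*z - y
trace(b^2 a b^-1 a) = trace(a b^2 a) * trace(b) - trace(a b^2 a b) = x*y^2*z - x^2*y - y^3 - y*z^2 + x*z + 3*y
next, trace(b a b^-1 a^-1 b) = trace(b^2 a b^-1) * trace(a) - trace(b^2 a b^-1 a) = -x*y^2*z + x^2*y + y^3 + y*z^2 - 3*y
and trace(b a b a b a) = trace(a b) * trace(a b a b) - trace(a^-1 b^-1)   [split at repeated a] = z^3 - 3*z
trace(a^-1 b a b a b) = trace(b a b a b) * trace(a) - trace(b a b a b a) = x*y*z^2 - x^2*z - z^3 - x*y + 3*z
trace(b a b^-1 a^-1 b a) = trace(a^-1 b a b a) * trace(b) - trace(a^-1 b a b a b) = -x*y*z^2 + x^2*z + y^2*z + z^3 - 3*z
and trace(b^-1 a^-1 b a^-1 b a) = trace(b a b^-1 a^-1 b) * trace(a) - trace(b a b^-1 a^-1 b a) = -x^2*y^2*z + x^3*y + x*y^3 + 2*x*y*z^2 - x^2*z - y^2*z - z^3 - 3*x*y + 3*z
trace(b a^-1 b^-1 a^-1 b a^-1) = trace(b^-1 a^-1 b a^-1 b) * trace(a) - trace(b^-1 a^-1 b a^-1 b a) = x^2*y^2*z - x*y^3 - 2*x*y*z^2 + y^2*z + z^3 + 2*x*y - 3*z
next, trace(b a^-1 b^-1 a^-1 b) = trace(b^-1 a^-1 b^2) * trace(a) - trace(b^-1 a^-1 b^2 a) = x*y^2*z - y^3 - y*z^2 - x*z + 3*y
trace(a^-2 b a^-1 b^-1 a^-1 b) = trace(b a^-1 b^-1 a^-1 b a^-1) * trace(a) - trace(b a^-1 b^-1 a^-1 b) = x^3*y^2*z - x^2*y^3 - 2*x^2*y*z^2 + x*z^3 + 2*x^2*y + y^3 + y*z^2 - 2*x*z - 3*y
assemble the triple (trace(r) - 2; trace(r a) - x; trace(r b) - y)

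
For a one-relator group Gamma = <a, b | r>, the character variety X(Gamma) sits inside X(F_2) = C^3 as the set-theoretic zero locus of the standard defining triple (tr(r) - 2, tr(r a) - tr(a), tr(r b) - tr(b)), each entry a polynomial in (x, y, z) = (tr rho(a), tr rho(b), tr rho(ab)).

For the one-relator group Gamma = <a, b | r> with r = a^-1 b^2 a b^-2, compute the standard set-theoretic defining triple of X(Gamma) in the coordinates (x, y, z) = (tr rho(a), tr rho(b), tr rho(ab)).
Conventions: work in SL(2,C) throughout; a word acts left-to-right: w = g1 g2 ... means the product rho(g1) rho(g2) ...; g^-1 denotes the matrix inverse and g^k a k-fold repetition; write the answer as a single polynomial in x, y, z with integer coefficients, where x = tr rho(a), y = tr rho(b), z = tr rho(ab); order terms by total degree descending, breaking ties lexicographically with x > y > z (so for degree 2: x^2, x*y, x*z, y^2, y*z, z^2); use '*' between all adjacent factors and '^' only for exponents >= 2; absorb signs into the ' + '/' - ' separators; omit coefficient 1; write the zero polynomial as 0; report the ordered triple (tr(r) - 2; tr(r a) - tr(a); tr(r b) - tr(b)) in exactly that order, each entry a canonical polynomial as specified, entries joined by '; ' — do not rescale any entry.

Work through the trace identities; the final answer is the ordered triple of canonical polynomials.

-x*y^3*z + x^2*y^2 + y^4 + y^2*z^2 - 4*y^2; 0; -x*y^2*z + x^2*y + y^3 + y*z^2 - 4*y

trace(b^2 a) = trace(b) * trace(a b) - trace(a)  (reduce the b square) = y*z - x
and trace(b^2) = trace(b) * trace(b) - trace(1)  (reduce the b square) = y^2 - 2
trace(a b^2 a) = trace(a) * trace(b^2 a) - trace(b^2)  (reduce the a square) = x*y*z - x^2 - y^2 + 2
and trace(a b a b) = trace(a b) * trace(a b) - trace(1)  (split on a) = z^2 - 2
next, trace(a b a) = trace(a) * trace(b a) - trace(b)  (reduce the a square) = x*z - y
and trace(a b^2 a b) = trace(b) * trace(a b a b) - trace(a b a)  (reduce the b square) = y*z^2 - x*z - y
trace(b^2 a b^-1 a) = trace(a b^2 a) * trace(b) - trace(a b^2 a b)  (eliminate b^-1) = x*y^2*z - x^2*y - y^3 - y*z^2 + x*z + 3*y
next, trace(b^-1 a^-1 b^2 a) = trace(b^2 a b^-1) * trace(a) - trace(b^2 a b^-1 a)  (eliminate a^-1) = -x*y^2*z + x^2*y + y^3 + y*z^2 - 3*y
and trace(a^-1 b^2 a b^-2) = trace(b^-1 a^-1 b^2 a) * trace(b) - trace(b^-1 a^-1 b^2 a b)  (eliminate b^-1) = -x*y^3*z + x^2*y^2 + y^4 + y^2*z^2 - 4*y^2 + 2
assemble the triple (trace(r) - 2; trace(r a) - x; trace(r b) - y)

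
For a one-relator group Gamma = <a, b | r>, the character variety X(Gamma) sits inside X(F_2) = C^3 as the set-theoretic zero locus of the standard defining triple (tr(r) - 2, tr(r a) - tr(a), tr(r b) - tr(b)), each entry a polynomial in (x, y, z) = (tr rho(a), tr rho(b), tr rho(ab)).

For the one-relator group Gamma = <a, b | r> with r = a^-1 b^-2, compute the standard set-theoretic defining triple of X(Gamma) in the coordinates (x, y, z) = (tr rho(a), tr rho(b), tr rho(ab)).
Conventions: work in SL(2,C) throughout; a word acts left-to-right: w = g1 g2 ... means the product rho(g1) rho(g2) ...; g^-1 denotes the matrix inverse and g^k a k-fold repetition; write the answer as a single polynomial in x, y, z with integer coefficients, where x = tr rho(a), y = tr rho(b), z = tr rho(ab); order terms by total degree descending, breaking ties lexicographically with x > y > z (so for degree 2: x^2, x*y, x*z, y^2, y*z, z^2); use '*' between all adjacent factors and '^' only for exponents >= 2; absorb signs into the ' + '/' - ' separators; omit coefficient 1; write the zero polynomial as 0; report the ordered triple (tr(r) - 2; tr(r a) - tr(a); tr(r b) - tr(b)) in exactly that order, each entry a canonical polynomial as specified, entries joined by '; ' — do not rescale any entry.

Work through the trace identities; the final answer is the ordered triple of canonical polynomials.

y*z - x - 2; y^2 - x - 2; -y + z

next, tr(a^-1) = tr(a) = x
tr(a^-1 b) = tr(b) * tr(a) - tr(b a)   [inverse elimination on a] = x*y - z
tr(a^-1 b^-1) = tr(a^-1) * tr(b) - tr(a^-1 b)   [inverse elimination on b] = z
and tr(a^-1 b^-2) = tr(a^-1 b^-1) * tr(b) - tr(a^-1)   [inverse elimination on b] = y*z - x
tr(b^-2) = tr(b^-1) * tr(b) - tr(1)   [inverse elimination on b] = y^2 - 2
assemble the triple (tr(r) - 2; tr(r a) - x; tr(r b) - y)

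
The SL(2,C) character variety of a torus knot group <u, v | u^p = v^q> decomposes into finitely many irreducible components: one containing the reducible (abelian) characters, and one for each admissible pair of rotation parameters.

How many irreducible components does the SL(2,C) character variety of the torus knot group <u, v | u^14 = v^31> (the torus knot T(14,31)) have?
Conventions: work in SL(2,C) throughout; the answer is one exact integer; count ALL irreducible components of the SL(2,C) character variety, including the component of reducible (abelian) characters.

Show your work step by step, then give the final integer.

In the torus knot group T(14,31), u^14 = v^31 is central, so an irreducible representation sends it to +I or -I (Schur).
So on each irreducible component the traces are pinned: tr(u) = 2*cos(pi*alpha/14) with 1 <= alpha <= 13, tr(v) = 2*cos(pi*beta/31) with 1 <= beta <= 30.
u^14 = (-1)^alpha I and v^31 = (-1)^beta I must agree, so alpha and beta have equal parity.
Counting: 7 odd alphas x 15 odd betas + 6 even alphas x 15 even betas = 105 + 90 = 195.
components with irreducible characters: 195; plus the single component of reducible (abelian) characters: total 196.

196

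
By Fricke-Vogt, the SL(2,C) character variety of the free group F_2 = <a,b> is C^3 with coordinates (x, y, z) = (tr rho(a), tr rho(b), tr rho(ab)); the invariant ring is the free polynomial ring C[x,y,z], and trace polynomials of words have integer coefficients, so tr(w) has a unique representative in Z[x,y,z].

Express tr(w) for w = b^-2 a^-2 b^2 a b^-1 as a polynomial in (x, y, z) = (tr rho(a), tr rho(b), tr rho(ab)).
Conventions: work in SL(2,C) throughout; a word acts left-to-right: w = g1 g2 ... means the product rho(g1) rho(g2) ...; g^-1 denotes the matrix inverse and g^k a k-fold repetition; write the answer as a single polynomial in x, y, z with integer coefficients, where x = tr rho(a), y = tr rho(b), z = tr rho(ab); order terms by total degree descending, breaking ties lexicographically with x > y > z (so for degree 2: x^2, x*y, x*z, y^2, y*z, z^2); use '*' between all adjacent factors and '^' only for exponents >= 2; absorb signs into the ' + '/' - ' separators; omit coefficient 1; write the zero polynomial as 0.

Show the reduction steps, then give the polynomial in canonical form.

-x^2*y^4*z + x^3*y^3 + x*y^5 + x*y^3*z^2 + x^2*y^2*z - x^3*y - 5*x*y^3 - x*y*z^2 + 4*x*y + z

trace(b^2) = trace(b) trace(b) - trace(1)  (reduce the b square) = y^2 - 2
use: trace(a b^2) = trace(b) trace(a b) - trace(a)  (reduce the b square) = y*z - x
use: trace(b^2 a b) = trace(b) trace(a b^2) - trace(a b)  (reduce the b square) = y^2*z - x*y - z
apply: trace(a b a b) = trace(a b) trace(a b) - trace(1)  (split on a) = z^2 - 2
trace(a b a) = trace(a) trace(b a) - trace(b)  (reduce the a square) = x*z - y
trace(b^2 a b a) = trace(b) trace(a b a b) - trace(a b a)  (reduce the b square) = y*z^2 - x*z - y
use: trace(a^-1 b^2 a b) = trace(b^2 a b) trace(a) - trace(b^2 a b a)  (eliminate a^-1) = x*y^2*z - x^2*y - y*z^2 + y
use: trace(a^-1 b^2 a b^-1) = trace(a^-1 b^2 a) trace(b) - trace(a^-1 b^2 a b)  (eliminate b^-1) = -x*y^2*z + x^2*y + y^3 + y*z^2 - 3*y
trace(a^-2 b^2 a b^-1) = trace(a^-1 b^2 a b^-1) trace(a) - trace(a^-1 b^2 a b^-1 a)  (eliminate a^-1) = -x^2*y^2*z + x^3*y + x*y^3 + x*y*z^2 - 3*x*y - z
trace(a^-1 b^2) = trace(b^2) trace(a) - trace(b^2 a)  (eliminate a^-1) = x*y^2 - y*z - x
use: trace(b^-1 a^-2 b^2 a b^-1) = trace(a^-2 b^2 a b^-1) trace(b) - trace(a^-2 b^2 a)  (eliminate b^-1) = -x^2*y^3*z + x^3*y^2 + x*y^4 + x*y^2*z^2 - 4*x*y^2 + x
apply: trace(b^-2 a^-2 b^2 a b^-1) = trace(b^-1 a^-2 b^2 a b^-1) trace(b) - trace(b^-1 a^-2 b^2 a)  (eliminate b^-1) = -x^2*y^4*z + x^3*y^3 + x*y^5 + x*y^3*z^2 + x^2*y^2*z - x^3*y - 5*x*y^3 - x*y*z^2 + 4*x*y + z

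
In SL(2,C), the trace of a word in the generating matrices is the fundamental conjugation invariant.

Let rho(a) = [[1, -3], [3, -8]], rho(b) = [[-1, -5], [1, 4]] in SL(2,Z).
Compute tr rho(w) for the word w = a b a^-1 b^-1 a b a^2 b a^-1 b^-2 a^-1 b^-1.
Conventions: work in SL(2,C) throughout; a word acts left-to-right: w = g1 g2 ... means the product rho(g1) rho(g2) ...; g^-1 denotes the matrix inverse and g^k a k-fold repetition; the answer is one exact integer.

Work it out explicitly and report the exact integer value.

rho(a) = [[1, -3], [3, -8]]
... * rho(b) = [[-1, -5], [1, 4]]  ->  [[-4, -17], [-11, -47]]
... * rho(a^-1) = [[-8, 3], [-3, 1]]  ->  [[83, -29], [229, -80]]
... * rho(b^-1) = [[4, 5], [-1, -1]]  ->  [[361, 444], [996, 1225]]
... * rho(a) = [[1, -3], [3, -8]]  ->  [[1693, -4635], [4671, -12788]]
... * rho(b) = [[-1, -5], [1, 4]]  ->  [[-6328, -27005], [-17459, -74507]]
... * rho(a) = [[1, -3], [3, -8]]  ->  [[-87343, 235024], [-240980, 648433]]
... * rho(a) = [[1, -3], [3, -8]]  ->  [[617729, -1618163], [1704319, -4464524]]
... * rho(b) = [[-1, -5], [1, 4]]  ->  [[-2235892, -9561297], [-6168843, -26379691]]
... * rho(a^-1) = [[-8, 3], [-3, 1]]  ->  [[46571027, -16268973], [128489817, -44886220]]
... * rho(b^-1) = [[4, 5], [-1, -1]]  ->  [[202553081, 249124108], [558845488, 687335305]]
... * rho(b^-1) = [[4, 5], [-1, -1]]  ->  [[561088216, 763641297], [1548046647, 2106892135]]
... * rho(a^-1) = [[-8, 3], [-3, 1]]  ->  [[-6779629619, 2446905945], [-18705049581, 6751032076]]
... * rho(b^-1) = [[4, 5], [-1, -1]]  ->  [[-29565424421, -36345054040], [-81571230400, -100276279981]]
tr = -29565424421 + -100276279981 = -129841704402

-129841704402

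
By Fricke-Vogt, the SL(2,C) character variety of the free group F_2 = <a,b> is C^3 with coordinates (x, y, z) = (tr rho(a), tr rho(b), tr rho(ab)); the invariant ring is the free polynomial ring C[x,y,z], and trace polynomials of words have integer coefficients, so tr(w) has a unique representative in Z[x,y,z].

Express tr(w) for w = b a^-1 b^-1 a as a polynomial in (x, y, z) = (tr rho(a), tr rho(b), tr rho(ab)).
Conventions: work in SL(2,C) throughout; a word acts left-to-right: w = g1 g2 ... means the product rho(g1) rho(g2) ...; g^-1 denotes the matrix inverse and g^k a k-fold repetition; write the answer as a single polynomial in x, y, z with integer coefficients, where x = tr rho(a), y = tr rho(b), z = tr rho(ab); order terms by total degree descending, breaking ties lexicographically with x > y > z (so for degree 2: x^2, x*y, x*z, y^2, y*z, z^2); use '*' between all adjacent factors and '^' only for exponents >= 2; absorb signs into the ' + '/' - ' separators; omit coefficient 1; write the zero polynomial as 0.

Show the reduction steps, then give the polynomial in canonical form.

-x*y*z + x^2 + y^2 + z^2 - 2

trace(a b a) = trace(a) * trace(b a) - trace(b) = x*z - y
trace(a b a b) = trace(b a) * trace(b a) - trace(1)   [split at repeated b] = z^2 - 2
trace(b^-1 a b a) = trace(a b a) * trace(b) - trace(a b a b) = x*y*z - y^2 - z^2 + 2
and trace(b a^-1 b^-1 a) = trace(b^-1 a b) * trace(a) - trace(b^-1 a b a) = -x*y*z + x^2 + y^2 + z^2 - 2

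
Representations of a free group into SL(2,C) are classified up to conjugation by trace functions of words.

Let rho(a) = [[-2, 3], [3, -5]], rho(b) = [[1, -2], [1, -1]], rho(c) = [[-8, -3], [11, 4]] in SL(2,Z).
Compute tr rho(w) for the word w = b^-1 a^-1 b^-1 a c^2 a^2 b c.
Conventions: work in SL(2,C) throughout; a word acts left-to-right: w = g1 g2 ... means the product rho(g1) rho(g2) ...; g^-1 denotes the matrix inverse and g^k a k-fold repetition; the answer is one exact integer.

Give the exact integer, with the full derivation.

rho(b^-1) = [[-1, 2], [-1, 1]]
... * rho(a^-1) = [[-5, -3], [-3, -2]]  ->  [[-1, -1], [2, 1]]
... * rho(b^-1) = [[-1, 2], [-1, 1]]  ->  [[2, -3], [-3, 5]]
... * rho(a) = [[-2, 3], [3, -5]]  ->  [[-13, 21], [21, -34]]
... * rho(c) = [[-8, -3], [11, 4]]  ->  [[335, 123], [-542, -199]]
... * rho(c) = [[-8, -3], [11, 4]]  ->  [[-1327, -513], [2147, 830]]
... * rho(a) = [[-2, 3], [3, -5]]  ->  [[1115, -1416], [-1804, 2291]]
... * rho(a) = [[-2, 3], [3, -5]]  ->  [[-6478, 10425], [10481, -16867]]
... * rho(b) = [[1, -2], [1, -1]]  ->  [[3947, 2531], [-6386, -4095]]
... * rho(c) = [[-8, -3], [11, 4]]  ->  [[-3735, -1717], [6043, 2778]]
tr = -3735 + 2778 = -957

-957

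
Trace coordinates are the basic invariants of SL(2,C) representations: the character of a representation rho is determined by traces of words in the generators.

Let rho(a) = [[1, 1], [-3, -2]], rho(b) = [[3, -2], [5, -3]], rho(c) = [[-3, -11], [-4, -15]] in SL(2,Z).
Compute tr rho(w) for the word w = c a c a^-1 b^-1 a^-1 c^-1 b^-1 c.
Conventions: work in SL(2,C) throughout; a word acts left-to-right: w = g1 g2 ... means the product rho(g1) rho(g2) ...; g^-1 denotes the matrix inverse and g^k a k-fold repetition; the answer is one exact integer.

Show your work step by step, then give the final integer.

-2522065

rho(c) = [[-3, -11], [-4, -15]]
... * rho(a) = [[1, 1], [-3, -2]]  ->  [[30, 19], [41, 26]]
... * rho(c) = [[-3, -11], [-4, -15]]  ->  [[-166, -615], [-227, -841]]
... * rho(a^-1) = [[-2, -1], [3, 1]]  ->  [[-1513, -449], [-2069, -614]]
... * rho(b^-1) = [[-3, 2], [-5, 3]]  ->  [[6784, -4373], [9277, -5980]]
... * rho(a^-1) = [[-2, -1], [3, 1]]  ->  [[-26687, -11157], [-36494, -15257]]
... * rho(c^-1) = [[-15, 11], [4, -3]]  ->  [[355677, -260086], [486382, -355663]]
... * rho(b^-1) = [[-3, 2], [-5, 3]]  ->  [[233399, -68904], [319169, -94225]]
... * rho(c) = [[-3, -11], [-4, -15]]  ->  [[-424581, -1533829], [-580607, -2097484]]
tr = -424581 + -2097484 = -2522065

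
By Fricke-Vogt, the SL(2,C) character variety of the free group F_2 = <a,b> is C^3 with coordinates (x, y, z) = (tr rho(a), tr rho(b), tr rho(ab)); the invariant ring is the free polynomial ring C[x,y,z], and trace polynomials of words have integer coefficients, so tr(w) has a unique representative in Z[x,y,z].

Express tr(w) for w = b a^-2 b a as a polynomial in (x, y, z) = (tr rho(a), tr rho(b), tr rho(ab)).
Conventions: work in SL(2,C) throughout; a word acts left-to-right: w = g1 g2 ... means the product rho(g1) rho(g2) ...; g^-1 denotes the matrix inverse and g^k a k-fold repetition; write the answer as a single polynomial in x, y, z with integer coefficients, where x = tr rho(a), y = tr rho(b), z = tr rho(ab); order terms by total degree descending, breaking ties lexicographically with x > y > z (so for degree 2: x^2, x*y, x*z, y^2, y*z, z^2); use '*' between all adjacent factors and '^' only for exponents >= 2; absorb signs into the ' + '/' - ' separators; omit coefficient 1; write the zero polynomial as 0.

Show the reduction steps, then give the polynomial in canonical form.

use: tr(b a b) = tr(b) * tr(a b) - tr(a) = y*z - x
tr(b a b a) = tr(a b) * tr(a b) - tr(1)   [split at repeated a] = z^2 - 2
use: tr(b a b a^-1) = tr(b a b) * tr(a) - tr(b a b a) = x*y*z - x^2 - z^2 + 2
use: tr(b a^-2 b a) = tr(b a b a^-1) * tr(a) - tr(b a b) = x^2*y*z - x^3 - x*z^2 - y*z + 3*x

x^2*y*z - x^3 - x*z^2 - y*z + 3*x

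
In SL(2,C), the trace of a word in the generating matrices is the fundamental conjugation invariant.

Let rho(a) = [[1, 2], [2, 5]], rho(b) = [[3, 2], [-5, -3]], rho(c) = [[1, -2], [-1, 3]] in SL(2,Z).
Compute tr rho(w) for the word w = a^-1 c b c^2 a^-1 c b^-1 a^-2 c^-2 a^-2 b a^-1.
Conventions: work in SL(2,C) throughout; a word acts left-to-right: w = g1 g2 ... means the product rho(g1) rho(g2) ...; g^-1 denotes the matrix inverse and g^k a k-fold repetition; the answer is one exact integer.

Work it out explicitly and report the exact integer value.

rho(a^-1) = [[5, -2], [-2, 1]]
... * rho(c) = [[1, -2], [-1, 3]]  ->  [[7, -16], [-3, 7]]
... * rho(b) = [[3, 2], [-5, -3]]  ->  [[101, 62], [-44, -27]]
... * rho(c) = [[1, -2], [-1, 3]]  ->  [[39, -16], [-17, 7]]
... * rho(c) = [[1, -2], [-1, 3]]  ->  [[55, -126], [-24, 55]]
... * rho(a^-1) = [[5, -2], [-2, 1]]  ->  [[527, -236], [-230, 103]]
... * rho(c) = [[1, -2], [-1, 3]]  ->  [[763, -1762], [-333, 769]]
... * rho(b^-1) = [[-3, -2], [5, 3]]  ->  [[-11099, -6812], [4844, 2973]]
... * rho(a^-1) = [[5, -2], [-2, 1]]  ->  [[-41871, 15386], [18274, -6715]]
... * rho(a^-1) = [[5, -2], [-2, 1]]  ->  [[-240127, 99128], [104800, -43263]]
... * rho(c^-1) = [[3, 2], [1, 1]]  ->  [[-621253, -381126], [271137, 166337]]
... * rho(c^-1) = [[3, 2], [1, 1]]  ->  [[-2244885, -1623632], [979748, 708611]]
... * rho(a^-1) = [[5, -2], [-2, 1]]  ->  [[-7977161, 2866138], [3481518, -1250885]]
... * rho(a^-1) = [[5, -2], [-2, 1]]  ->  [[-45618081, 18820460], [19909360, -8213921]]
... * rho(b) = [[3, 2], [-5, -3]]  ->  [[-230956543, -147697542], [100797685, 64460483]]
... * rho(a^-1) = [[5, -2], [-2, 1]]  ->  [[-859387631, 314215544], [375067459, -137134887]]
tr = -859387631 + -137134887 = -996522518

-996522518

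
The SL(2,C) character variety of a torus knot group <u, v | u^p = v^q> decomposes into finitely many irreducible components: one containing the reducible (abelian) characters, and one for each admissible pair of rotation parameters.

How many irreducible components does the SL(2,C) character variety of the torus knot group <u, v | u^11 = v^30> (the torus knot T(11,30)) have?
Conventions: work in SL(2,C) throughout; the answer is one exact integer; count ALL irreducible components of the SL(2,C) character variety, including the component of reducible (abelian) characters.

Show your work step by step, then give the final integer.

146

In the torus knot group T(11,30), u^11 = v^30 is central, so an irreducible representation sends it to +I or -I (Schur).
So on each irreducible component the traces are pinned: tr(u) = 2*cos(pi*alpha/11) with 1 <= alpha <= 10, tr(v) = 2*cos(pi*beta/30) with 1 <= beta <= 29.
u^11 = (-1)^alpha I and v^30 = (-1)^beta I must agree, so alpha and beta have equal parity.
count pairs: odd alpha (5 choices) x odd beta (15), plus even alpha (5) x even beta (14): 5*15 + 5*14 = 145.
Total: 145 irreducible-character components + 1 reducible (abelian) component = 146.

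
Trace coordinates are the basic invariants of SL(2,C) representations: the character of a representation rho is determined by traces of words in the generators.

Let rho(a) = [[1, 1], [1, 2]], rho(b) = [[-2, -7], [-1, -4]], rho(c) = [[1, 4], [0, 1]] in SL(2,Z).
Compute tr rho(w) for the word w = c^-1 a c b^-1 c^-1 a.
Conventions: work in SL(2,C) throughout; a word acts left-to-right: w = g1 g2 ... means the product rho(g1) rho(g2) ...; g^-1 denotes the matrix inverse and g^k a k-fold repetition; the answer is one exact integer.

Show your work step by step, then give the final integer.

14

rho(c^-1) = [[1, -4], [0, 1]]
... * rho(a) = [[1, 1], [1, 2]]  ->  [[-3, -7], [1, 2]]
... * rho(c) = [[1, 4], [0, 1]]  ->  [[-3, -19], [1, 6]]
... * rho(b^-1) = [[-4, 7], [1, -2]]  ->  [[-7, 17], [2, -5]]
... * rho(c^-1) = [[1, -4], [0, 1]]  ->  [[-7, 45], [2, -13]]
... * rho(a) = [[1, 1], [1, 2]]  ->  [[38, 83], [-11, -24]]
tr = 38 + -24 = 14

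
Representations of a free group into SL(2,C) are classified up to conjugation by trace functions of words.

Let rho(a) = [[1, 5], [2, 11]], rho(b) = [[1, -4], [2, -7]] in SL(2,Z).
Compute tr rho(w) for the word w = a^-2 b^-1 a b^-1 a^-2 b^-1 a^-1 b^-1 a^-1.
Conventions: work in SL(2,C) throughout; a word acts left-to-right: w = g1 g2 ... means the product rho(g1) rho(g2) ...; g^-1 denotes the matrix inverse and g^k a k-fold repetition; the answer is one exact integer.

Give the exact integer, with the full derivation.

-2687376492

rho(a^-1) = [[11, -5], [-2, 1]]
... * rho(a^-1) = [[11, -5], [-2, 1]]  ->  [[131, -60], [-24, 11]]
... * rho(b^-1) = [[-7, 4], [-2, 1]]  ->  [[-797, 464], [146, -85]]
... * rho(a) = [[1, 5], [2, 11]]  ->  [[131, 1119], [-24, -205]]
... * rho(b^-1) = [[-7, 4], [-2, 1]]  ->  [[-3155, 1643], [578, -301]]
... * rho(a^-1) = [[11, -5], [-2, 1]]  ->  [[-37991, 17418], [6960, -3191]]
... * rho(a^-1) = [[11, -5], [-2, 1]]  ->  [[-452737, 207373], [82942, -37991]]
... * rho(b^-1) = [[-7, 4], [-2, 1]]  ->  [[2754413, -1603575], [-504612, 293777]]
... * rho(a^-1) = [[11, -5], [-2, 1]]  ->  [[33505693, -15375640], [-6138286, 2816837]]
... * rho(b^-1) = [[-7, 4], [-2, 1]]  ->  [[-203788571, 118647132], [37334328, -21736307]]
... * rho(a^-1) = [[11, -5], [-2, 1]]  ->  [[-2478968545, 1137589987], [454150222, -208407947]]
tr = -2478968545 + -208407947 = -2687376492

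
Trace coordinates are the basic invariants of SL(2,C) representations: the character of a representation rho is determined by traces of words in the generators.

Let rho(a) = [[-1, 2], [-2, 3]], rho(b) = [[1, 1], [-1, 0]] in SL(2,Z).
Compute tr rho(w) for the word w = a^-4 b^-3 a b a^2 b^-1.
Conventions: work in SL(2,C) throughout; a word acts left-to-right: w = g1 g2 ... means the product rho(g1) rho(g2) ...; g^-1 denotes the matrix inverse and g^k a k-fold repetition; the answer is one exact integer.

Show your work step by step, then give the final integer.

-218

rho(a^-1) = [[3, -2], [2, -1]]
... * rho(a^-1) = [[3, -2], [2, -1]]  ->  [[5, -4], [4, -3]]
... * rho(a^-1) = [[3, -2], [2, -1]]  ->  [[7, -6], [6, -5]]
... * rho(a^-1) = [[3, -2], [2, -1]]  ->  [[9, -8], [8, -7]]
... * rho(b^-1) = [[0, -1], [1, 1]]  ->  [[-8, -17], [-7, -15]]
... * rho(b^-1) = [[0, -1], [1, 1]]  ->  [[-17, -9], [-15, -8]]
... * rho(b^-1) = [[0, -1], [1, 1]]  ->  [[-9, 8], [-8, 7]]
... * rho(a) = [[-1, 2], [-2, 3]]  ->  [[-7, 6], [-6, 5]]
... * rho(b) = [[1, 1], [-1, 0]]  ->  [[-13, -7], [-11, -6]]
... * rho(a) = [[-1, 2], [-2, 3]]  ->  [[27, -47], [23, -40]]
... * rho(a) = [[-1, 2], [-2, 3]]  ->  [[67, -87], [57, -74]]
... * rho(b^-1) = [[0, -1], [1, 1]]  ->  [[-87, -154], [-74, -131]]
tr = -87 + -131 = -218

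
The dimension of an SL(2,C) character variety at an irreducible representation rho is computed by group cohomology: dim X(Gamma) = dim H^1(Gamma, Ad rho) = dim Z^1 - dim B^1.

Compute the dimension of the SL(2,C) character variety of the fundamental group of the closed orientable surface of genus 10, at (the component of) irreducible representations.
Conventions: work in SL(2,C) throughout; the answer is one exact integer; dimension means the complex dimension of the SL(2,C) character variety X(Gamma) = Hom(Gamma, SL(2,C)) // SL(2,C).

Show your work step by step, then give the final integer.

Gamma = pi_1(Sigma_10) = < a_1, b_1, ..., a_10, b_10 | prod [a_i, b_i] > has 2g = 20 generators and 1 relator.
Before the relator condition, cocycle space has dim 3*20 = 60.
At an irreducible rho, H^2 = coker(d_2) vanishes (Poincare duality: H^2 is dual to H^0 = invariants = 0), so d_2 is surjective onto sl_2 and dim Z^1 = 60 - 3 = 57.
dim B^1 = 3 (coboundaries, injective at irreducible rho).
dim H^1 = 57 - 3 = 54 = dim X.

54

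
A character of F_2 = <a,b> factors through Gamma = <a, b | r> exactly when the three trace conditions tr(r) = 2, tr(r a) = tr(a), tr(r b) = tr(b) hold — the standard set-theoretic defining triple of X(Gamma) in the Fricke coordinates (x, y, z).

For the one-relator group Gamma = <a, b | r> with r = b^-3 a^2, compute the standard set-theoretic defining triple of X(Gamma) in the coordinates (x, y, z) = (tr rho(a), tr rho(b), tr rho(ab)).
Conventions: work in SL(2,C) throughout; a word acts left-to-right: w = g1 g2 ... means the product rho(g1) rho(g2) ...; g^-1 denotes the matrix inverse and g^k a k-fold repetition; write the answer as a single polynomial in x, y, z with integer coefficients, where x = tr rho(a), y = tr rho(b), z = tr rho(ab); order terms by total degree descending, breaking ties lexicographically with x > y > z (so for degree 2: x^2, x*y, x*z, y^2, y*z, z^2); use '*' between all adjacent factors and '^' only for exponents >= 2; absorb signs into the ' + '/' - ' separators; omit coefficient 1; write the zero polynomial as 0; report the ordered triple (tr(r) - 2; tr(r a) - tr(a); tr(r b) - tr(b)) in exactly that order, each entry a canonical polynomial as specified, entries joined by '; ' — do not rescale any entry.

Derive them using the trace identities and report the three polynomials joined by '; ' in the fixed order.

x^2*y^3 - x*y^2*z - 2*x^2*y - y^3 + x*z + 3*y - 2; x^3*y^3 - x^2*y^2*z - 2*x^3*y - 2*x*y^3 + x^2*z + y^2*z + 5*x*y - x - z; x^2*y^2 - x*y*z - x^2 - y^2 - y + 2

so trace(a^2) = trace(a) * trace(a) - trace(1)   [square of a] = x^2 - 2
trace(a^2 b) = trace(a) * trace(b a) - trace(b)   [square of a] = x*z - y
reduce: trace(a^2 b^-1) = trace(a^2) * trace(b) - trace(a^2 b)   [inverse elimination on b] = x^2*y - x*z - y
trace(b^-2 a^2) = trace(a^2 b^-1) * trace(b) - trace(a^2)   [inverse elimination on b] = x^2*y^2 - x*y*z - x^2 - y^2 + 2
reduce: trace(b^-3 a^2) = trace(b^-2 a^2) * trace(b) - trace(b^-2 a^2 b)   [inverse elimination on b] = x^2*y^3 - x*y^2*z - 2*x^2*y - y^3 + x*z + 3*y
so trace(a^3) = trace(a) * trace(a^2) - trace(a)   [square of a] = x^3 - 3*x
so trace(a^3 b) = trace(a) * trace(b a^2) - trace(b a)   [square of a] = x^2*z - x*y - z
reduce: trace(a^3 b^-1) = trace(a^3) * trace(b) - trace(a^3 b)   [inverse elimination on b] = x^3*y - x^2*z - 2*x*y + z
reduce: trace(a^3 b^-2) = trace(a^3 b^-1) * trace(b) - trace(a^3)   [inverse elimination on b] = x^3*y^2 - x^2*y*z - x^3 - 2*x*y^2 + y*z + 3*x
reduce: trace(b^-3 a^3) = trace(a^3 b^-2) * trace(b) - trace(a^3 b^-1)   [inverse elimination on b] = x^3*y^3 - x^2*y^2*z - 2*x^3*y - 2*x*y^3 + x^2*z + y^2*z + 5*x*y - z
assemble the triple (trace(r) - 2; trace(r a) - x; trace(r b) - y)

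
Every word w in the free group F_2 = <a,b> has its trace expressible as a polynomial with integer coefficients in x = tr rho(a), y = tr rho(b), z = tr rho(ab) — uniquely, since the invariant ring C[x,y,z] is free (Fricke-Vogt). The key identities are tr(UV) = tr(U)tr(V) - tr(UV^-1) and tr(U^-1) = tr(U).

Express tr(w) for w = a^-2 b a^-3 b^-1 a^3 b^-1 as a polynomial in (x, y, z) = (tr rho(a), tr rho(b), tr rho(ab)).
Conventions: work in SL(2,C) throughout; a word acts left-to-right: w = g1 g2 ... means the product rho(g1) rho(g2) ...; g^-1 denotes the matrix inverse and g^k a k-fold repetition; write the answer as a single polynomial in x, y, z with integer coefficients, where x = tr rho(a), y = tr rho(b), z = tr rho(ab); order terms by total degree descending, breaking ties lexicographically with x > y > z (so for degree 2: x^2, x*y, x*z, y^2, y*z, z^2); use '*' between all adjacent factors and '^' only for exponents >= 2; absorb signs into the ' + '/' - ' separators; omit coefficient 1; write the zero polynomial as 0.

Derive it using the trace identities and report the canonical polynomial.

x^7*y^2*z - x^8*y - x^6*y^3 - 2*x^6*y*z^2 + x^7*z - 2*x^5*y^2*z + x^5*z^3 + 7*x^6*y + 3*x^4*y^3 + 5*x^4*y*z^2 - 6*x^5*z - 2*x^3*z^3 - 14*x^4*y - 2*x^2*y^3 - 3*x^2*y*z^2 + 9*x^3*z + x*y^2*z + x*z^3 + 8*x^2*y - 3*x*z - y

and tr(a b a) = tr(a) * tr(b a) - tr(b)  (reduce the a square) = x*z - y
and tr(a b a b) = tr(b a) * tr(b a) - tr(1)  (split on b) = z^2 - 2
next, tr(b a b^-1 a) = tr(a b a) * tr(b) - tr(a b a b)  (eliminate b^-1) = x*y*z - y^2 - z^2 + 2
tr(a b^-1 a^-1 b) = tr(b a b^-1) * tr(a) - tr(b a b^-1 a)  (eliminate a^-1) = -x*y*z + x^2 + y^2 + z^2 - 2
next, tr(b^2 a) = tr(b) * tr(a b) - tr(a)  (reduce the b square) = y*z - x
tr(b^2) = tr(b) * tr(b) - tr(1)  (reduce the b square) = y^2 - 2
tr(b a^2 b) = tr(a) * tr(b^2 a) - tr(b^2)  (reduce the a square) = x*y*z - x^2 - y^2 + 2
and tr(b a^2 b a) = tr(a) * tr(b a b a) - tr(b a b)  (reduce the a square) = x*z^2 - y*z - x
tr(b a^-1 b a^2) = tr(b a^2 b) * tr(a) - tr(b a^2 b a)  (eliminate a^-1) = x^2*y*z - x^3 - x*y^2 - x*z^2 + y*z + 3*x
tr(a b^3 a) = tr(b) * tr(b a^2 b) - tr(b a^2)  (reduce the b square) = x*y^2*z - x^2*y - y^3 - x*z + 3*y
tr(a b^3) = tr(b) * tr(a b^2) - tr(a b)  (reduce the b square) = y^2*z - x*y - z
and tr(b a^3 b^2) = tr(a) * tr(a b^3 a) - tr(a b^3)  (reduce the a square) = x^2*y^2*z - x^3*y - x*y^3 - x^2*z - y^2*z + 4*x*y + z
tr(b^2 a b a) = tr(b) * tr(a b a b) - tr(a b a)  (reduce the b square) = y*z^2 - x*z - y
tr(a b^2 a b a) = tr(a) * tr(b^2 a b a) - tr(b^2 a b)  (reduce the a square) = x*y*z^2 - x^2*z - y^2*z + z
tr(b a^3 b^2 a) = tr(a) * tr(a b^2 a b a) - tr(a b^2 a b)  (reduce the a square) = x^2*y*z^2 - x^3*z - x*y^2*z - y*z^2 + 2*x*z + y
and tr(b a^-1 b a^3 b) = tr(b a^3 b^2) * tr(a) - tr(b a^3 b^2 a)  (eliminate a^-1) = x^3*y^2*z - x^4*y - x^2*y^3 - x^2*y*z^2 + 4*x^2*y + y*z^2 - x*z - y
and tr(a b a b^2 a) = tr(a) * tr(b a b^2 a) - tr(b a b^2)  (reduce the a square) = x*y*z^2 - x^2*z - y^2*z + z
tr(b a^3 b a b) = tr(a) * tr(a b a b^2 a) - tr(a b a b^2)  (reduce the a square) = x^2*y*z^2 - x^3*z - x*y^2*z - y*z^2 + 2*x*z + y
tr(b a b a b a) = tr(a b) * tr(a b a b) - tr(a^-1 b^-1)  (split on a) = z^3 - 3*z
tr(b a b a b a^2) = tr(a) * tr(b a b a b a) - tr(b a b a b)  (reduce the a square) = x*z^3 - y*z^2 - 2*x*z + y
tr(b a^3 b a b a) = tr(a) * tr(b a b a b a^2) - tr(b a b a b a)  (reduce the a square) = x^2*z^3 - x*y*z^2 - 2*x^2*z - z^3 + x*y + 3*z
and tr(b a^-1 b a^3 b a) = tr(b a^3 b a b) * tr(a) - tr(b a^3 b a b a)  (eliminate a^-1) = x^3*y*z^2 - x^4*z - x^2*y^2*z - x^2*z^3 + 4*x^2*z + z^3 - 3*z
and tr(a^-1 b a^-1 b a^3 b) = tr(b a^-1 b a^3 b) * tr(a) - tr(b a^-1 b a^3 b a)  (eliminate a^-1) = x^4*y^2*z - x^5*y - x^3*y^3 - 2*x^3*y*z^2 + x^4*z + x^2*y^2*z + x^2*z^3 + 4*x^3*y + x*y*z^2 - 5*x^2*z - z^3 - x*y + 3*z
and tr(a^-1 b a^3 b^-1 a^-1 b) = tr(a^-1 b a^-1 b a^3) * tr(b) - tr(a^-1 b a^-1 b a^3 b)  (eliminate b^-1) = -x^4*y^2*z + x^5*y + x^3*y^3 + 2*x^3*y*z^2 - x^4*z - x^2*z^3 - 5*x^3*y - x*y^3 - 2*x*y*z^2 + 5*x^2*z + y^2*z + z^3 + 4*x*y - 3*z
and tr(a^-1 b^2 a^3 b) = tr(b^2 a^3 b) * tr(a) - tr(b^2 a^3 b a)  (eliminate a^-1) = x^3*y^2*z - x^4*y - x^2*y^3 - x^2*y*z^2 + 4*x^2*y + y*z^2 - x*z - y
and tr(b a^3 b^-1 a^-1 b) = tr(a^-1 b^2 a^3) * tr(b) - tr(a^-1 b^2 a^3 b)  (eliminate b^-1) = -x^3*y^2*z + x^4*y + x^2*y^3 + x^2*y*z^2 + x*y^2*z - 5*x^2*y - y^3 - y*z^2 + x*z + 3*y
and tr(a^3 b^-1 a^-1 b a^-2 b) = tr(a^-1 b a^3 b^-1 a^-1 b) * tr(a) - tr(a^-1 b a^3 b^-1 a^-1 b a)  (eliminate a^-1) = -x^5*y^2*z + x^6*y + x^4*y^3 + 2*x^4*y*z^2 - x^5*z + x^3*y^2*z - x^3*z^3 - 6*x^4*y - 2*x^2*y^3 - 3*x^2*y*z^2 + 5*x^3*z + x*z^3 + 9*x^2*y + y^3 + y*z^2 - 4*x*z - 3*y
and tr(a^-1 b^-1 a^3 b^-1 a^-1 b a^-1) = tr(a^3 b^-1 a^-1 b a^-2) * tr(b) - tr(a^3 b^-1 a^-1 b a^-2 b)  (eliminate b^-1) = x^5*y^2*z - x^6*y - x^4*y^3 - 2*x^4*y*z^2 + x^5*z - x^3*y^2*z + x^3*z^3 + 6*x^4*y + 2*x^2*y^3 + 3*x^2*y*z^2 - 5*x^3*z - x*y^2*z - x*z^3 - 8*x^2*y + 4*x*z + y
next, tr(a^2) = tr(a) * tr(a) - tr(1)  (reduce the a square) = x^2 - 2
next, tr(b^-1 a^2) = tr(a^2) * tr(b) - tr(a^2 b)  (eliminate b^-1) = x^2*y - x*z - y
tr(a^3) = tr(a) * tr(a^2) - tr(a)  (reduce the a square) = x^3 - 3*x
tr(a^4) = tr(a) * tr(a^3) - tr(a^2)  (reduce the a square) = x^4 - 4*x^2 + 2
tr(a b a^2) = tr(a) * tr(a b a) - tr(a b)  (reduce the a square) = x^2*z - x*y - z
tr(a^4 b) = tr(a) * tr(a b a^2) - tr(a b a)  (reduce the a square) = x^3*z - x^2*y - 2*x*z + y
tr(a^3 b^-1 a) = tr(a^4) * tr(b) - tr(a^4 b)  (eliminate b^-1) = x^4*y - x^3*z - 3*x^2*y + 2*x*z + y
tr(a^4 b a) = tr(a) * tr(a^3 b a) - tr(a^3 b)  (reduce the a square) = x^4*z - x^3*y - 3*x^2*z + 2*x*y + z
tr(b a b a^3) = tr(a) * tr(b a b a^2) - tr(b a b a)  (reduce the a square) = x^2*z^2 - x*y*z - x^2 - z^2 + 2
tr(a^4 b a b) = tr(a) * tr(b a b a^3) - tr(b a b a^2)  (reduce the a square) = x^3*z^2 - x^2*y*z - x^3 - 2*x*z^2 + y*z + 3*x
next, tr(a b a b^-1 a^3) = tr(a^4 b a) * tr(b) - tr(a^4 b a b)  (eliminate b^-1) = x^4*y*z - x^3*y^2 - x^3*z^2 - 2*x^2*y*z + x^3 + 2*x*y^2 + 2*x*z^2 - 3*x
tr(a b a b^-1 a^3 b) = tr(a^3 b a b a) * tr(b) - tr(a^3 b a b a b)  (eliminate b^-1) = x^3*y*z^2 - x^2*y^2*z - x^2*z^3 - x^3*y - x*y*z^2 + 2*x^2*z + y^2*z + z^3 + 2*x*y - 3*z
tr(b^-1 a^3 b^-1 a b a) = tr(a b a b^-1 a^3) * tr(b) - tr(a b a b^-1 a^3 b)  (eliminate b^-1) = x^4*y^2*z - x^3*y^3 - 2*x^3*y*z^2 - x^2*y^2*z + x^2*z^3 + 2*x^3*y + 2*x*y^3 + 3*x*y*z^2 - 2*x^2*z - y^2*z - z^3 - 5*x*y + 3*z
next, tr(b a^-1 b^-1 a^3 b^-1 a) = tr(b^-1 a^3 b^-1 a b) * tr(a) - tr(b^-1 a^3 b^-1 a b a)  (eliminate a^-1) = -x^4*y^2*z + x^5*y + x^3*y^3 + 2*x^3*y*z^2 - x^4*z + x^2*y^2*z - x^2*z^3 - 5*x^3*y - 2*x*y^3 - 3*x*y*z^2 + 4*x^2*z + y^2*z + z^3 + 6*x*y - 3*z
tr(a^-1 b^-1 a^3 b^-1 a^-1 b) = tr(b a^-1 b^-1 a^3 b^-1) * tr(a) - tr(b a^-1 b^-1 a^3 b^-1 a)  (eliminate a^-1) = x^4*y^2*z - x^5*y - x^3*y^3 - 2*x^3*y*z^2 + x^4*z - x^2*y^2*z + x^2*z^3 + 6*x^3*y + 2*x*y^3 + 3*x*y*z^2 - 5*x^2*z - y^2*z - z^3 - 7*x*y + 3*z
tr(a^-1 b a^-3 b^-1 a^3 b^-1) = tr(a^-1 b^-1 a^3 b^-1 a^-1 b a^-1) * tr(a) - tr(a^-1 b^-1 a^3 b^-1 a^-1 b)  (eliminate a^-1) = x^6*y^2*z - x^7*y - x^5*y^3 - 2*x^5*y*z^2 + x^6*z - 2*x^4*y^2*z + x^4*z^3 + 7*x^5*y + 3*x^3*y^3 + 5*x^3*y*z^2 - 6*x^4*z - 2*x^2*z^3 - 14*x^3*y - 2*x*y^3 - 3*x*y*z^2 + 9*x^2*z + y^2*z + z^3 + 8*x*y - 3*z
and tr(a^-2 b a^-3 b^-1 a^3 b^-1) = tr(a^-1 b a^-3 b^-1 a^3 b^-1) * tr(a) - tr(a^-1 b a^-3 b^-1 a^3 b^-1 a)  (eliminate a^-1) = x^7*y^2*z - x^8*y - x^6*y^3 - 2*x^6*y*z^2 + x^7*z - 2*x^5*y^2*z + x^5*z^3 + 7*x^6*y + 3*x^4*y^3 + 5*x^4*y*z^2 - 6*x^5*z - 2*x^3*z^3 - 14*x^4*y - 2*x^2*y^3 - 3*x^2*y*z^2 + 9*x^3*z + x*y^2*z + x*z^3 + 8*x^2*y - 3*x*z - y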